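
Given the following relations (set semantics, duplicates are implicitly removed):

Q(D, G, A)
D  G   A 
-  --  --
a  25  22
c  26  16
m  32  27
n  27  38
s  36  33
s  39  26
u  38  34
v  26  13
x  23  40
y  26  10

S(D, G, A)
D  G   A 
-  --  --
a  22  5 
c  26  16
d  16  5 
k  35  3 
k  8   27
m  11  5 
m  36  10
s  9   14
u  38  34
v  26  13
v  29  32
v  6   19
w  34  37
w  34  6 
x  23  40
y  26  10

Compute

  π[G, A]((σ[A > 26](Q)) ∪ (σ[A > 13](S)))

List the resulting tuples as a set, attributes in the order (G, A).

Apply σ_{A > 26}; surviving tuples: {(m, 32, 27), (n, 27, 38), (s, 36, 33), (u, 38, 34), (x, 23, 40)}
Apply σ_{A > 13}; surviving tuples: {(c, 26, 16), (k, 8, 27), (s, 9, 14), (u, 38, 34), (v, 29, 32), (v, 6, 19), (w, 34, 37), (x, 23, 40)}
Taking the union: {(c, 26, 16), (k, 8, 27), (m, 32, 27), (n, 27, 38), (s, 36, 33), (s, 9, 14), (u, 38, 34), (v, 29, 32), (v, 6, 19), (w, 34, 37), (x, 23, 40)}
Projecting to G, A: {(23, 40), (26, 16), (27, 38), (29, 32), (32, 27), (34, 37), (36, 33), (38, 34), (6, 19), (8, 27), (9, 14)}

{(23, 40), (26, 16), (27, 38), (29, 32), (32, 27), (34, 37), (36, 33), (38, 34), (6, 19), (8, 27), (9, 14)}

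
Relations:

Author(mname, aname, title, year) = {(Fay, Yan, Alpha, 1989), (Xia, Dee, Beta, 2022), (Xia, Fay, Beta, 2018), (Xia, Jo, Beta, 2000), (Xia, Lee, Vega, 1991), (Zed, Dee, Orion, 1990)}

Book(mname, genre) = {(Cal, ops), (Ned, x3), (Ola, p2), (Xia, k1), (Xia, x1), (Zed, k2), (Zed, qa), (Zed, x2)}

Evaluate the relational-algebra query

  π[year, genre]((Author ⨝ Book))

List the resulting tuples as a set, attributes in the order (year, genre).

{(1990, k2), (1990, qa), (1990, x2), (1991, k1), (1991, x1), (2000, k1), (2000, x1), (2018, k1), (2018, x1), (2022, k1), (2022, x1)}

Natural join on mname: {(Xia, Dee, Beta, 2022, k1), (Xia, Dee, Beta, 2022, x1), (Xia, Fay, Beta, 2018, k1), (Xia, Fay, Beta, 2018, x1), (Xia, Jo, Beta, 2000, k1), (Xia, Jo, Beta, 2000, x1), (Xia, Lee, Vega, 1991, k1), (Xia, Lee, Vega, 1991, x1), (Zed, Dee, Orion, 1990, k2), (Zed, Dee, Orion, 1990, qa), (Zed, Dee, Orion, 1990, x2)}
π_{year, genre} gives {(1990, k2), (1990, qa), (1990, x2), (1991, k1), (1991, x1), (2000, k1), (2000, x1), (2018, k1), (2018, x1), (2022, k1), (2022, x1)}.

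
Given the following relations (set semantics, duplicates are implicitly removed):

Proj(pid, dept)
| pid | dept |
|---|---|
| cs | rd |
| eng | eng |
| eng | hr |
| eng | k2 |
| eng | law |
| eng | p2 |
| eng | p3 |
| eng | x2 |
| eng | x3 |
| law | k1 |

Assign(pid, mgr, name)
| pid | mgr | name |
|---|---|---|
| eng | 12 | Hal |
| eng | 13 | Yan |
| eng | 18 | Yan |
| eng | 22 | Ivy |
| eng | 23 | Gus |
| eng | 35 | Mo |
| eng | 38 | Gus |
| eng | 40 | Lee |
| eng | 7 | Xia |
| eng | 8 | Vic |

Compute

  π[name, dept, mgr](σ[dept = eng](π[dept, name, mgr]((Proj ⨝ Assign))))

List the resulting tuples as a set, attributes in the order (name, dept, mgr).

Joining Proj and Assign on pid yields {(eng, eng, 12, Hal), (eng, eng, 13, Yan), (eng, eng, 18, Yan), (eng, eng, 22, Ivy), (eng, eng, 23, Gus), (eng, eng, 35, Mo), (eng, eng, 38, Gus), (eng, eng, 40, Lee), (eng, eng, 7, Xia), (eng, eng, 8, Vic), (eng, hr, 12, Hal), (eng, hr, 13, Yan), (eng, hr, 18, Yan), (eng, hr, 22, Ivy), (eng, hr, 23, Gus), (eng, hr, 35, Mo), (eng, hr, 38, Gus), (eng, hr, 40, Lee), (eng, hr, 7, Xia), (eng, hr, 8, Vic), (eng, k2, 12, Hal), (eng, k2, 13, Yan), (eng, k2, 18, Yan), (eng, k2, 22, Ivy), (eng, k2, 23, Gus), (eng, k2, 35, Mo), (eng, k2, 38, Gus), (eng, k2, 40, Lee), (eng, k2, 7, Xia), (eng, k2, 8, Vic), (eng, law, 12, Hal), (eng, law, 13, Yan), (eng, law, 18, Yan), (eng, law, 22, Ivy), (eng, law, 23, Gus), (eng, law, 35, Mo), (eng, law, 38, Gus), (eng, law, 40, Lee), (eng, law, 7, Xia), (eng, law, 8, Vic), (eng, p2, 12, Hal), (eng, p2, 13, Yan), (eng, p2, 18, Yan), (eng, p2, 22, Ivy), (eng, p2, 23, Gus), (eng, p2, 35, Mo), (eng, p2, 38, Gus), (eng, p2, 40, Lee), (eng, p2, 7, Xia), (eng, p2, 8, Vic), (eng, p3, 12, Hal), (eng, p3, 13, Yan), (eng, p3, 18, Yan), (eng, p3, 22, Ivy), (eng, p3, 23, Gus), (eng, p3, 35, Mo), (eng, p3, 38, Gus), (eng, p3, 40, Lee), (eng, p3, 7, Xia), (eng, p3, 8, Vic), (eng, x2, 12, Hal), (eng, x2, 13, Yan), (eng, x2, 18, Yan), (eng, x2, 22, Ivy), (eng, x2, 23, Gus), (eng, x2, 35, Mo), (eng, x2, 38, Gus), (eng, x2, 40, Lee), (eng, x2, 7, Xia), (eng, x2, 8, Vic), (eng, x3, 12, Hal), (eng, x3, 13, Yan), (eng, x3, 18, Yan), (eng, x3, 22, Ivy), (eng, x3, 23, Gus), (eng, x3, 35, Mo), (eng, x3, 38, Gus), (eng, x3, 40, Lee), (eng, x3, 7, Xia), (eng, x3, 8, Vic)}.
π_{dept, name, mgr} gives {(eng, Gus, 23), (eng, Gus, 38), (eng, Hal, 12), (eng, Ivy, 22), (eng, Lee, 40), (eng, Mo, 35), (eng, Vic, 8), (eng, Xia, 7), (eng, Yan, 13), (eng, Yan, 18), (hr, Gus, 23), (hr, Gus, 38), (hr, Hal, 12), (hr, Ivy, 22), (hr, Lee, 40), (hr, Mo, 35), (hr, Vic, 8), (hr, Xia, 7), (hr, Yan, 13), (hr, Yan, 18), (k2, Gus, 23), (k2, Gus, 38), (k2, Hal, 12), (k2, Ivy, 22), (k2, Lee, 40), (k2, Mo, 35), (k2, Vic, 8), (k2, Xia, 7), (k2, Yan, 13), (k2, Yan, 18), (law, Gus, 23), (law, Gus, 38), (law, Hal, 12), (law, Ivy, 22), (law, Lee, 40), (law, Mo, 35), (law, Vic, 8), (law, Xia, 7), (law, Yan, 13), (law, Yan, 18), (p2, Gus, 23), (p2, Gus, 38), (p2, Hal, 12), (p2, Ivy, 22), (p2, Lee, 40), (p2, Mo, 35), (p2, Vic, 8), (p2, Xia, 7), (p2, Yan, 13), (p2, Yan, 18), (p3, Gus, 23), (p3, Gus, 38), (p3, Hal, 12), (p3, Ivy, 22), (p3, Lee, 40), (p3, Mo, 35), (p3, Vic, 8), (p3, Xia, 7), (p3, Yan, 13), (p3, Yan, 18), (x2, Gus, 23), (x2, Gus, 38), (x2, Hal, 12), (x2, Ivy, 22), (x2, Lee, 40), (x2, Mo, 35), (x2, Vic, 8), (x2, Xia, 7), (x2, Yan, 13), (x2, Yan, 18), (x3, Gus, 23), (x3, Gus, 38), (x3, Hal, 12), (x3, Ivy, 22), (x3, Lee, 40), (x3, Mo, 35), (x3, Vic, 8), (x3, Xia, 7), (x3, Yan, 13), (x3, Yan, 18)}.
σ[dept = eng]: keep tuples satisfying dept = eng → {(eng, Gus, 23), (eng, Gus, 38), (eng, Hal, 12), (eng, Ivy, 22), (eng, Lee, 40), (eng, Mo, 35), (eng, Vic, 8), (eng, Xia, 7), (eng, Yan, 13), (eng, Yan, 18)}
π_{name, dept, mgr} gives {(Gus, eng, 23), (Gus, eng, 38), (Hal, eng, 12), (Ivy, eng, 22), (Lee, eng, 40), (Mo, eng, 35), (Vic, eng, 8), (Xia, eng, 7), (Yan, eng, 13), (Yan, eng, 18)}.

{(Gus, eng, 23), (Gus, eng, 38), (Hal, eng, 12), (Ivy, eng, 22), (Lee, eng, 40), (Mo, eng, 35), (Vic, eng, 8), (Xia, eng, 7), (Yan, eng, 13), (Yan, eng, 18)}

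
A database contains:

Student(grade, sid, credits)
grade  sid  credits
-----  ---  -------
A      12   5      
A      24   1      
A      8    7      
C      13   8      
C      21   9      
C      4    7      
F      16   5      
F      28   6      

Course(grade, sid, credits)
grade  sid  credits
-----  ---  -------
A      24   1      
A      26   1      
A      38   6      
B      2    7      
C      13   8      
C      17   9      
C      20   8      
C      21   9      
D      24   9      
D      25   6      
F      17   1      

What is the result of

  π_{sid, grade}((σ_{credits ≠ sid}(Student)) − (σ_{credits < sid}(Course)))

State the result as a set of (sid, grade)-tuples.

Selection credits ≠ sid: {(A, 12, 5), (A, 24, 1), (A, 8, 7), (C, 13, 8), (C, 21, 9), (C, 4, 7), (F, 16, 5), (F, 28, 6)}
Selection credits < sid: {(A, 24, 1), (A, 26, 1), (A, 38, 6), (C, 13, 8), (C, 17, 9), (C, 20, 8), (C, 21, 9), (D, 24, 9), (D, 25, 6), (F, 17, 1)}
Difference: {(A, 12, 5), (A, 24, 1), (A, 8, 7), (C, 13, 8), (C, 21, 9), (C, 4, 7), (F, 16, 5), (F, 28, 6)} with {(A, 24, 1), (A, 26, 1), (A, 38, 6), (C, 13, 8), (C, 17, 9), (C, 20, 8), (C, 21, 9), (D, 24, 9), (D, 25, 6), (F, 17, 1)} → {(A, 12, 5), (A, 8, 7), (C, 4, 7), (F, 16, 5), (F, 28, 6)}
Projecting to sid, grade: {(12, A), (16, F), (28, F), (4, C), (8, A)}

{(12, A), (16, F), (28, F), (4, C), (8, A)}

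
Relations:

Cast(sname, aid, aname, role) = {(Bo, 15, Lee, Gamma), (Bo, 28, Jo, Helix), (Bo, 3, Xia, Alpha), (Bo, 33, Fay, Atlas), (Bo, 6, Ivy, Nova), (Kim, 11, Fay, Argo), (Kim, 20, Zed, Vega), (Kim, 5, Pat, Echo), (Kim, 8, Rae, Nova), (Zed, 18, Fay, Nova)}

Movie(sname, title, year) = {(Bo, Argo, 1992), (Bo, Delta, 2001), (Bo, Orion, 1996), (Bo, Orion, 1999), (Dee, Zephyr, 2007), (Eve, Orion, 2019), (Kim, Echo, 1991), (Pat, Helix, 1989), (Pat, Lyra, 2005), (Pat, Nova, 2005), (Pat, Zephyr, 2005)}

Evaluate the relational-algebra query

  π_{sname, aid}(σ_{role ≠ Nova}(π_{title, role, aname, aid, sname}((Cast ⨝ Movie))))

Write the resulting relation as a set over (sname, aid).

{(Bo, 15), (Bo, 28), (Bo, 3), (Bo, 33), (Kim, 11), (Kim, 20), (Kim, 5)}

Joining Cast and Movie on sname yields {(Bo, 15, Lee, Gamma, Argo, 1992), (Bo, 15, Lee, Gamma, Delta, 2001), (Bo, 15, Lee, Gamma, Orion, 1996), (Bo, 15, Lee, Gamma, Orion, 1999), (Bo, 28, Jo, Helix, Argo, 1992), (Bo, 28, Jo, Helix, Delta, 2001), (Bo, 28, Jo, Helix, Orion, 1996), (Bo, 28, Jo, Helix, Orion, 1999), (Bo, 3, Xia, Alpha, Argo, 1992), (Bo, 3, Xia, Alpha, Delta, 2001), (Bo, 3, Xia, Alpha, Orion, 1996), (Bo, 3, Xia, Alpha, Orion, 1999), (Bo, 33, Fay, Atlas, Argo, 1992), (Bo, 33, Fay, Atlas, Delta, 2001), (Bo, 33, Fay, Atlas, Orion, 1996), (Bo, 33, Fay, Atlas, Orion, 1999), (Bo, 6, Ivy, Nova, Argo, 1992), (Bo, 6, Ivy, Nova, Delta, 2001), (Bo, 6, Ivy, Nova, Orion, 1996), (Bo, 6, Ivy, Nova, Orion, 1999), (Kim, 11, Fay, Argo, Echo, 1991), (Kim, 20, Zed, Vega, Echo, 1991), (Kim, 5, Pat, Echo, Echo, 1991), (Kim, 8, Rae, Nova, Echo, 1991)}.
Keep only column(s) title, role, aname, aid, sname (5 duplicate(s) eliminated): {(Argo, Alpha, Xia, 3, Bo), (Argo, Atlas, Fay, 33, Bo), (Argo, Gamma, Lee, 15, Bo), (Argo, Helix, Jo, 28, Bo), (Argo, Nova, Ivy, 6, Bo), (Delta, Alpha, Xia, 3, Bo), (Delta, Atlas, Fay, 33, Bo), (Delta, Gamma, Lee, 15, Bo), (Delta, Helix, Jo, 28, Bo), (Delta, Nova, Ivy, 6, Bo), (Echo, Argo, Fay, 11, Kim), (Echo, Echo, Pat, 5, Kim), (Echo, Nova, Rae, 8, Kim), (Echo, Vega, Zed, 20, Kim), (Orion, Alpha, Xia, 3, Bo), (Orion, Atlas, Fay, 33, Bo), (Orion, Gamma, Lee, 15, Bo), (Orion, Helix, Jo, 28, Bo), (Orion, Nova, Ivy, 6, Bo)}
Filtering on role ≠ Nova leaves {(Argo, Alpha, Xia, 3, Bo), (Argo, Atlas, Fay, 33, Bo), (Argo, Gamma, Lee, 15, Bo), (Argo, Helix, Jo, 28, Bo), (Delta, Alpha, Xia, 3, Bo), (Delta, Atlas, Fay, 33, Bo), (Delta, Gamma, Lee, 15, Bo), (Delta, Helix, Jo, 28, Bo), (Echo, Argo, Fay, 11, Kim), (Echo, Echo, Pat, 5, Kim), (Echo, Vega, Zed, 20, Kim), (Orion, Alpha, Xia, 3, Bo), (Orion, Atlas, Fay, 33, Bo), (Orion, Gamma, Lee, 15, Bo), (Orion, Helix, Jo, 28, Bo)}.
Keep only column(s) sname, aid (8 duplicate(s) eliminated): {(Bo, 15), (Bo, 28), (Bo, 3), (Bo, 33), (Kim, 11), (Kim, 20), (Kim, 5)}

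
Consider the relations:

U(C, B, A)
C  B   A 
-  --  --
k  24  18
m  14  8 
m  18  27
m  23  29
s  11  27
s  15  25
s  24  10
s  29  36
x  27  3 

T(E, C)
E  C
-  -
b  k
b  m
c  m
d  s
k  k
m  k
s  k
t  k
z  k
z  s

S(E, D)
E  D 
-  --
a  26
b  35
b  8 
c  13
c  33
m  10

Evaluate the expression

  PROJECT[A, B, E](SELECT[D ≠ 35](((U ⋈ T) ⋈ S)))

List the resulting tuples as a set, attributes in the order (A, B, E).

U ⋈ T (natural join on C): {(k, 24, 18, b), (k, 24, 18, k), (k, 24, 18, m), (k, 24, 18, s), (k, 24, 18, t), (k, 24, 18, z), (m, 14, 8, b), (m, 14, 8, c), (m, 18, 27, b), (m, 18, 27, c), (m, 23, 29, b), (m, 23, 29, c), (s, 11, 27, d), (s, 11, 27, z), (s, 15, 25, d), (s, 15, 25, z), (s, 24, 10, d), (s, 24, 10, z), (s, 29, 36, d), (s, 29, 36, z)}
(U ⋈ T) ⋈ S (natural join on E): {(k, 24, 18, b, 35), (k, 24, 18, b, 8), (k, 24, 18, m, 10), (m, 14, 8, b, 35), (m, 14, 8, b, 8), (m, 14, 8, c, 13), (m, 14, 8, c, 33), (m, 18, 27, b, 35), (m, 18, 27, b, 8), (m, 18, 27, c, 13), (m, 18, 27, c, 33), (m, 23, 29, b, 35), (m, 23, 29, b, 8), (m, 23, 29, c, 13), (m, 23, 29, c, 33)}
Selection D ≠ 35: {(k, 24, 18, b, 8), (k, 24, 18, m, 10), (m, 14, 8, b, 8), (m, 14, 8, c, 13), (m, 14, 8, c, 33), (m, 18, 27, b, 8), (m, 18, 27, c, 13), (m, 18, 27, c, 33), (m, 23, 29, b, 8), (m, 23, 29, c, 13), (m, 23, 29, c, 33)}
Projecting to A, B, E (3 duplicate(s) eliminated): {(18, 24, b), (18, 24, m), (27, 18, b), (27, 18, c), (29, 23, b), (29, 23, c), (8, 14, b), (8, 14, c)}

{(18, 24, b), (18, 24, m), (27, 18, b), (27, 18, c), (29, 23, b), (29, 23, c), (8, 14, b), (8, 14, c)}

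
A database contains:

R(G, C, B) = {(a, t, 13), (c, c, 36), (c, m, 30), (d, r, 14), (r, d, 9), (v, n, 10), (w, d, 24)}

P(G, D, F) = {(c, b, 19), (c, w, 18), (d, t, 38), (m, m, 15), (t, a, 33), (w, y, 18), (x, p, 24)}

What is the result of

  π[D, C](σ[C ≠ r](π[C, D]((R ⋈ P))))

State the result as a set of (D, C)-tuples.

{(b, c), (b, m), (w, c), (w, m), (y, d)}

R ⋈ P (natural join on G): {(c, c, 36, b, 19), (c, c, 36, w, 18), (c, m, 30, b, 19), (c, m, 30, w, 18), (d, r, 14, t, 38), (w, d, 24, y, 18)}
π[C, D]: project onto (C, D) → {(c, b), (c, w), (d, y), (m, b), (m, w), (r, t)}
Selection C ≠ r: {(c, b), (c, w), (d, y), (m, b), (m, w)}
π[D, C]: project onto (D, C) → {(b, c), (b, m), (w, c), (w, m), (y, d)}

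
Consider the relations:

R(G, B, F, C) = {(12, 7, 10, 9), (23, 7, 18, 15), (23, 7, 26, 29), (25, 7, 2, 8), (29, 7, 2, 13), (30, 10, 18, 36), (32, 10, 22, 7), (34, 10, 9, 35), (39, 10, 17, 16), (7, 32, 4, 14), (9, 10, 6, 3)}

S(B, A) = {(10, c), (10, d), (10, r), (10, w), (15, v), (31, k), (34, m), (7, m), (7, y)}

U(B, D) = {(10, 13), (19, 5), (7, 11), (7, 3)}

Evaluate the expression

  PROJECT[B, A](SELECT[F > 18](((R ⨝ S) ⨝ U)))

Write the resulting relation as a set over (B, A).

{(10, c), (10, d), (10, r), (10, w), (7, m), (7, y)}

Natural join on B: {(12, 7, 10, 9, m), (12, 7, 10, 9, y), (23, 7, 18, 15, m), (23, 7, 18, 15, y), (23, 7, 26, 29, m), (23, 7, 26, 29, y), (25, 7, 2, 8, m), (25, 7, 2, 8, y), (29, 7, 2, 13, m), (29, 7, 2, 13, y), (30, 10, 18, 36, c), (30, 10, 18, 36, d), (30, 10, 18, 36, r), (30, 10, 18, 36, w), (32, 10, 22, 7, c), (32, 10, 22, 7, d), (32, 10, 22, 7, r), (32, 10, 22, 7, w), (34, 10, 9, 35, c), (34, 10, 9, 35, d), (34, 10, 9, 35, r), (34, 10, 9, 35, w), (39, 10, 17, 16, c), (39, 10, 17, 16, d), (39, 10, 17, 16, r), (39, 10, 17, 16, w), (9, 10, 6, 3, c), (9, 10, 6, 3, d), (9, 10, 6, 3, r), (9, 10, 6, 3, w)}
Natural join on B: {(12, 7, 10, 9, m, 11), (12, 7, 10, 9, m, 3), (12, 7, 10, 9, y, 11), (12, 7, 10, 9, y, 3), (23, 7, 18, 15, m, 11), (23, 7, 18, 15, m, 3), (23, 7, 18, 15, y, 11), (23, 7, 18, 15, y, 3), (23, 7, 26, 29, m, 11), (23, 7, 26, 29, m, 3), (23, 7, 26, 29, y, 11), (23, 7, 26, 29, y, 3), (25, 7, 2, 8, m, 11), (25, 7, 2, 8, m, 3), (25, 7, 2, 8, y, 11), (25, 7, 2, 8, y, 3), (29, 7, 2, 13, m, 11), (29, 7, 2, 13, m, 3), (29, 7, 2, 13, y, 11), (29, 7, 2, 13, y, 3), (30, 10, 18, 36, c, 13), (30, 10, 18, 36, d, 13), (30, 10, 18, 36, r, 13), (30, 10, 18, 36, w, 13), (32, 10, 22, 7, c, 13), (32, 10, 22, 7, d, 13), (32, 10, 22, 7, r, 13), (32, 10, 22, 7, w, 13), (34, 10, 9, 35, c, 13), (34, 10, 9, 35, d, 13), (34, 10, 9, 35, r, 13), (34, 10, 9, 35, w, 13), (39, 10, 17, 16, c, 13), (39, 10, 17, 16, d, 13), (39, 10, 17, 16, r, 13), (39, 10, 17, 16, w, 13), (9, 10, 6, 3, c, 13), (9, 10, 6, 3, d, 13), (9, 10, 6, 3, r, 13), (9, 10, 6, 3, w, 13)}
Apply σ_{F > 18}; surviving tuples: {(23, 7, 26, 29, m, 11), (23, 7, 26, 29, m, 3), (23, 7, 26, 29, y, 11), (23, 7, 26, 29, y, 3), (32, 10, 22, 7, c, 13), (32, 10, 22, 7, d, 13), (32, 10, 22, 7, r, 13), (32, 10, 22, 7, w, 13)}
Projecting to B, A (2 duplicate(s) eliminated): {(10, c), (10, d), (10, r), (10, w), (7, m), (7, y)}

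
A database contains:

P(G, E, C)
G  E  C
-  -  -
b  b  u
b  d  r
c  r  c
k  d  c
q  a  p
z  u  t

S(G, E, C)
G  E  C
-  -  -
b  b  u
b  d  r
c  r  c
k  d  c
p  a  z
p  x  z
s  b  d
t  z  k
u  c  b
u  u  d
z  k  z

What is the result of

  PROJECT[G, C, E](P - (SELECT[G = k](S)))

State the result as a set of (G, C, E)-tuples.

σ[G = k]: keep tuples satisfying G = k → {(k, d, c)}
Taking the difference: {(b, b, u), (b, d, r), (c, r, c), (q, a, p), (z, u, t)}
π[G, C, E]: project onto (G, C, E) → {(b, r, d), (b, u, b), (c, c, r), (q, p, a), (z, t, u)}

{(b, r, d), (b, u, b), (c, c, r), (q, p, a), (z, t, u)}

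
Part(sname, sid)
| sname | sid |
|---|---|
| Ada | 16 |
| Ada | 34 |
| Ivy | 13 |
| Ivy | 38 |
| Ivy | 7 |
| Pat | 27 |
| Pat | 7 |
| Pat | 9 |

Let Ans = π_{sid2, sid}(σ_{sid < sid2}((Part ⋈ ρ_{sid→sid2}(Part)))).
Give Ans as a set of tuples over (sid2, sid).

{(13, 7), (27, 7), (27, 9), (34, 16), (38, 13), (38, 7), (9, 7)}

ρ[sid→sid2]: schema becomes (sname, sid2); tuples unchanged.
Joining Part and ρ_{sid→sid2}(Part) on sname yields {(Ada, 16, 16), (Ada, 16, 34), (Ada, 34, 16), (Ada, 34, 34), (Ivy, 13, 13), (Ivy, 13, 38), (Ivy, 13, 7), (Ivy, 38, 13), (Ivy, 38, 38), (Ivy, 38, 7), (Ivy, 7, 13), (Ivy, 7, 38), (Ivy, 7, 7), (Pat, 27, 27), (Pat, 27, 7), (Pat, 27, 9), (Pat, 7, 27), (Pat, 7, 7), (Pat, 7, 9), (Pat, 9, 27), (Pat, 9, 7), (Pat, 9, 9)}.
Apply σ_{sid < sid2}; surviving tuples: {(Ada, 16, 34), (Ivy, 13, 38), (Ivy, 7, 13), (Ivy, 7, 38), (Pat, 7, 27), (Pat, 7, 9), (Pat, 9, 27)}
π_{sid2, sid} gives {(13, 7), (27, 7), (27, 9), (34, 16), (38, 13), (38, 7), (9, 7)}.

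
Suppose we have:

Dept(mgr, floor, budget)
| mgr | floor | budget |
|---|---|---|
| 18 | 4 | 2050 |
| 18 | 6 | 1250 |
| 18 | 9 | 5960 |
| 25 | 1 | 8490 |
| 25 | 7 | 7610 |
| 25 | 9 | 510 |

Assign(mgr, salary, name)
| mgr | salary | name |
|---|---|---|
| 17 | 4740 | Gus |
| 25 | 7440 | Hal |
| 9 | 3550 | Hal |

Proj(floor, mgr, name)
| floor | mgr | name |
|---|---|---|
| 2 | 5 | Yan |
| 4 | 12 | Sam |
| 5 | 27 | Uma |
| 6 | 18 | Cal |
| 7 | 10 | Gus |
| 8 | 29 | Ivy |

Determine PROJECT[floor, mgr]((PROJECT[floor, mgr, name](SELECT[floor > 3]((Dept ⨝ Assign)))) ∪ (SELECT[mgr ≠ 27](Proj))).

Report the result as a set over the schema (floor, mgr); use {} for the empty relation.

{(2, 5), (4, 12), (6, 18), (7, 10), (7, 25), (8, 29), (9, 25)}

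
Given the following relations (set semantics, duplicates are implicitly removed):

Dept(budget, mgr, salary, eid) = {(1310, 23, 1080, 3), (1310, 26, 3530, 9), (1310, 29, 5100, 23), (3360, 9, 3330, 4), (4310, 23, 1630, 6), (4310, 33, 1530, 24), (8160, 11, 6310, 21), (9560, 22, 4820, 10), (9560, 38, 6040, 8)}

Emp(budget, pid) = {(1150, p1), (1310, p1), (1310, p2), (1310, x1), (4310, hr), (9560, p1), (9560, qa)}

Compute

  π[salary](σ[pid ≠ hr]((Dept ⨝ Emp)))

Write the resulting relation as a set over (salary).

{1080, 3530, 4820, 5100, 6040}

Natural join on budget: {(1310, 23, 1080, 3, p1), (1310, 23, 1080, 3, p2), (1310, 23, 1080, 3, x1), (1310, 26, 3530, 9, p1), (1310, 26, 3530, 9, p2), (1310, 26, 3530, 9, x1), (1310, 29, 5100, 23, p1), (1310, 29, 5100, 23, p2), (1310, 29, 5100, 23, x1), (4310, 23, 1630, 6, hr), (4310, 33, 1530, 24, hr), (9560, 22, 4820, 10, p1), (9560, 22, 4820, 10, qa), (9560, 38, 6040, 8, p1), (9560, 38, 6040, 8, qa)}
Apply σ_{pid ≠ hr}; surviving tuples: {(1310, 23, 1080, 3, p1), (1310, 23, 1080, 3, p2), (1310, 23, 1080, 3, x1), (1310, 26, 3530, 9, p1), (1310, 26, 3530, 9, p2), (1310, 26, 3530, 9, x1), (1310, 29, 5100, 23, p1), (1310, 29, 5100, 23, p2), (1310, 29, 5100, 23, x1), (9560, 22, 4820, 10, p1), (9560, 22, 4820, 10, qa), (9560, 38, 6040, 8, p1), (9560, 38, 6040, 8, qa)}
Keep only column(s) salary (8 duplicate(s) eliminated): {1080, 3530, 4820, 5100, 6040}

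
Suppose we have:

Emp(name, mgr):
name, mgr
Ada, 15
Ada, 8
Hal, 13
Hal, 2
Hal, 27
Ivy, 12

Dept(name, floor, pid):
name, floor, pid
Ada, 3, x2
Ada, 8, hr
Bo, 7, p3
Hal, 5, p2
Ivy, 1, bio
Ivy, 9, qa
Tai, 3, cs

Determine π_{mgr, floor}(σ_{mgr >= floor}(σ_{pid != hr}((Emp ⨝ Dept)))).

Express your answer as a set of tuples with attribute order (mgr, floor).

Natural join on name: {(Ada, 15, 3, x2), (Ada, 15, 8, hr), (Ada, 8, 3, x2), (Ada, 8, 8, hr), (Hal, 13, 5, p2), (Hal, 2, 5, p2), (Hal, 27, 5, p2), (Ivy, 12, 1, bio), (Ivy, 12, 9, qa)}
Filtering on pid != hr leaves {(Ada, 15, 3, x2), (Ada, 8, 3, x2), (Hal, 13, 5, p2), (Hal, 2, 5, p2), (Hal, 27, 5, p2), (Ivy, 12, 1, bio), (Ivy, 12, 9, qa)}.
Filtering on mgr >= floor leaves {(Ada, 15, 3, x2), (Ada, 8, 3, x2), (Hal, 13, 5, p2), (Hal, 27, 5, p2), (Ivy, 12, 1, bio), (Ivy, 12, 9, qa)}.
Keep only column(s) mgr, floor: {(12, 1), (12, 9), (13, 5), (15, 3), (27, 5), (8, 3)}

{(12, 1), (12, 9), (13, 5), (15, 3), (27, 5), (8, 3)}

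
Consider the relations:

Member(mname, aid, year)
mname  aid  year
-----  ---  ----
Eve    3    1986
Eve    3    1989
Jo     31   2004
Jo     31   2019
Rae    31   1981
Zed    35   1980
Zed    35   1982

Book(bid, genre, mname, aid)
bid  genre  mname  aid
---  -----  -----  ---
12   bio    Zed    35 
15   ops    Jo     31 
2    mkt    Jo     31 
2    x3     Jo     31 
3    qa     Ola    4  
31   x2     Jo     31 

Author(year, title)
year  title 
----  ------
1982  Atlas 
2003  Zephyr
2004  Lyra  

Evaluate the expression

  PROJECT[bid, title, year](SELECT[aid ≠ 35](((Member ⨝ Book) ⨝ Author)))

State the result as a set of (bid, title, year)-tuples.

Natural join on mname, aid: {(Jo, 31, 2004, 15, ops), (Jo, 31, 2004, 2, mkt), (Jo, 31, 2004, 2, x3), (Jo, 31, 2004, 31, x2), (Jo, 31, 2019, 15, ops), (Jo, 31, 2019, 2, mkt), (Jo, 31, 2019, 2, x3), (Jo, 31, 2019, 31, x2), (Zed, 35, 1980, 12, bio), (Zed, 35, 1982, 12, bio)}
Natural join on year: {(Jo, 31, 2004, 15, ops, Lyra), (Jo, 31, 2004, 2, mkt, Lyra), (Jo, 31, 2004, 2, x3, Lyra), (Jo, 31, 2004, 31, x2, Lyra), (Zed, 35, 1982, 12, bio, Atlas)}
Filtering on aid ≠ 35 leaves {(Jo, 31, 2004, 15, ops, Lyra), (Jo, 31, 2004, 2, mkt, Lyra), (Jo, 31, 2004, 2, x3, Lyra), (Jo, 31, 2004, 31, x2, Lyra)}.
π_{bid, title, year} gives {(15, Lyra, 2004), (2, Lyra, 2004), (31, Lyra, 2004)} (1 duplicate(s) eliminated).

{(15, Lyra, 2004), (2, Lyra, 2004), (31, Lyra, 2004)}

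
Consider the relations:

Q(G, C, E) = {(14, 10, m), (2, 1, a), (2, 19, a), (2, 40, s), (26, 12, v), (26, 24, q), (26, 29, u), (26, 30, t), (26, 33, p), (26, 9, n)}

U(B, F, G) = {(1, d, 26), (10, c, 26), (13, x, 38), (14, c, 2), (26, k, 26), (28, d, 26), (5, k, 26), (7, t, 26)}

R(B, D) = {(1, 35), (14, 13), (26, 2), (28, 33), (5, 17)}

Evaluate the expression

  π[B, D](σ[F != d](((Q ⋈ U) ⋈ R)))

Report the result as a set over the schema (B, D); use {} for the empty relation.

{(14, 13), (26, 2), (5, 17)}

Q ⋈ U (natural join on G): {(2, 1, a, 14, c), (2, 19, a, 14, c), (2, 40, s, 14, c), (26, 12, v, 1, d), (26, 12, v, 10, c), (26, 12, v, 26, k), (26, 12, v, 28, d), (26, 12, v, 5, k), (26, 12, v, 7, t), (26, 24, q, 1, d), (26, 24, q, 10, c), (26, 24, q, 26, k), (26, 24, q, 28, d), (26, 24, q, 5, k), (26, 24, q, 7, t), (26, 29, u, 1, d), (26, 29, u, 10, c), (26, 29, u, 26, k), (26, 29, u, 28, d), (26, 29, u, 5, k), (26, 29, u, 7, t), (26, 30, t, 1, d), (26, 30, t, 10, c), (26, 30, t, 26, k), (26, 30, t, 28, d), (26, 30, t, 5, k), (26, 30, t, 7, t), (26, 33, p, 1, d), (26, 33, p, 10, c), (26, 33, p, 26, k), (26, 33, p, 28, d), (26, 33, p, 5, k), (26, 33, p, 7, t), (26, 9, n, 1, d), (26, 9, n, 10, c), (26, 9, n, 26, k), (26, 9, n, 28, d), (26, 9, n, 5, k), (26, 9, n, 7, t)}
(Q ⋈ U) ⋈ R (natural join on B): {(2, 1, a, 14, c, 13), (2, 19, a, 14, c, 13), (2, 40, s, 14, c, 13), (26, 12, v, 1, d, 35), (26, 12, v, 26, k, 2), (26, 12, v, 28, d, 33), (26, 12, v, 5, k, 17), (26, 24, q, 1, d, 35), (26, 24, q, 26, k, 2), (26, 24, q, 28, d, 33), (26, 24, q, 5, k, 17), (26, 29, u, 1, d, 35), (26, 29, u, 26, k, 2), (26, 29, u, 28, d, 33), (26, 29, u, 5, k, 17), (26, 30, t, 1, d, 35), (26, 30, t, 26, k, 2), (26, 30, t, 28, d, 33), (26, 30, t, 5, k, 17), (26, 33, p, 1, d, 35), (26, 33, p, 26, k, 2), (26, 33, p, 28, d, 33), (26, 33, p, 5, k, 17), (26, 9, n, 1, d, 35), (26, 9, n, 26, k, 2), (26, 9, n, 28, d, 33), (26, 9, n, 5, k, 17)}
σ[F != d]: keep tuples satisfying F != d → {(2, 1, a, 14, c, 13), (2, 19, a, 14, c, 13), (2, 40, s, 14, c, 13), (26, 12, v, 26, k, 2), (26, 12, v, 5, k, 17), (26, 24, q, 26, k, 2), (26, 24, q, 5, k, 17), (26, 29, u, 26, k, 2), (26, 29, u, 5, k, 17), (26, 30, t, 26, k, 2), (26, 30, t, 5, k, 17), (26, 33, p, 26, k, 2), (26, 33, p, 5, k, 17), (26, 9, n, 26, k, 2), (26, 9, n, 5, k, 17)}
π_{B, D} gives {(14, 13), (26, 2), (5, 17)} (12 duplicate(s) eliminated).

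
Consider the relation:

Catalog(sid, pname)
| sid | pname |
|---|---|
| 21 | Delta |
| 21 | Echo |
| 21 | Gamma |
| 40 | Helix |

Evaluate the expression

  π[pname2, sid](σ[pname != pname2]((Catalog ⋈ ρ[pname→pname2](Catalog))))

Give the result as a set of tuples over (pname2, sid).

{(Delta, 21), (Echo, 21), (Gamma, 21)}

ρ[pname→pname2]: schema becomes (sid, pname2); tuples unchanged.
Catalog ⋈ ρ[pname→pname2](Catalog) (natural join on sid): {(21, Delta, Delta), (21, Delta, Echo), (21, Delta, Gamma), (21, Echo, Delta), (21, Echo, Echo), (21, Echo, Gamma), (21, Gamma, Delta), (21, Gamma, Echo), (21, Gamma, Gamma), (40, Helix, Helix)}
Apply σ_{pname != pname2}; surviving tuples: {(21, Delta, Echo), (21, Delta, Gamma), (21, Echo, Delta), (21, Echo, Gamma), (21, Gamma, Delta), (21, Gamma, Echo)}
Projecting to pname2, sid (3 duplicate(s) eliminated): {(Delta, 21), (Echo, 21), (Gamma, 21)}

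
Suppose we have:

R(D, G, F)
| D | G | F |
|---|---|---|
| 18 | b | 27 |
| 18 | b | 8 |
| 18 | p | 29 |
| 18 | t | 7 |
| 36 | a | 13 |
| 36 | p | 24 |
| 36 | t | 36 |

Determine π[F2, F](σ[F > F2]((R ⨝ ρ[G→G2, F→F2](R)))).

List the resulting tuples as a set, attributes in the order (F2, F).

{(13, 24), (13, 36), (24, 36), (27, 29), (7, 27), (7, 29), (7, 8), (8, 27), (8, 29)}

ρ[G→G2, F→F2]: schema becomes (D, G2, F2); tuples unchanged.
Joining R and ρ[G→G2, F→F2](R) on D yields {(18, b, 27, b, 27), (18, b, 27, b, 8), (18, b, 27, p, 29), (18, b, 27, t, 7), (18, b, 8, b, 27), (18, b, 8, b, 8), (18, b, 8, p, 29), (18, b, 8, t, 7), (18, p, 29, b, 27), (18, p, 29, b, 8), (18, p, 29, p, 29), (18, p, 29, t, 7), (18, t, 7, b, 27), (18, t, 7, b, 8), (18, t, 7, p, 29), (18, t, 7, t, 7), (36, a, 13, a, 13), (36, a, 13, p, 24), (36, a, 13, t, 36), (36, p, 24, a, 13), (36, p, 24, p, 24), (36, p, 24, t, 36), (36, t, 36, a, 13), (36, t, 36, p, 24), (36, t, 36, t, 36)}.
Filtering on F > F2 leaves {(18, b, 27, b, 8), (18, b, 27, t, 7), (18, b, 8, t, 7), (18, p, 29, b, 27), (18, p, 29, b, 8), (18, p, 29, t, 7), (36, p, 24, a, 13), (36, t, 36, a, 13), (36, t, 36, p, 24)}.
Keep only column(s) F2, F: {(13, 24), (13, 36), (24, 36), (27, 29), (7, 27), (7, 29), (7, 8), (8, 27), (8, 29)}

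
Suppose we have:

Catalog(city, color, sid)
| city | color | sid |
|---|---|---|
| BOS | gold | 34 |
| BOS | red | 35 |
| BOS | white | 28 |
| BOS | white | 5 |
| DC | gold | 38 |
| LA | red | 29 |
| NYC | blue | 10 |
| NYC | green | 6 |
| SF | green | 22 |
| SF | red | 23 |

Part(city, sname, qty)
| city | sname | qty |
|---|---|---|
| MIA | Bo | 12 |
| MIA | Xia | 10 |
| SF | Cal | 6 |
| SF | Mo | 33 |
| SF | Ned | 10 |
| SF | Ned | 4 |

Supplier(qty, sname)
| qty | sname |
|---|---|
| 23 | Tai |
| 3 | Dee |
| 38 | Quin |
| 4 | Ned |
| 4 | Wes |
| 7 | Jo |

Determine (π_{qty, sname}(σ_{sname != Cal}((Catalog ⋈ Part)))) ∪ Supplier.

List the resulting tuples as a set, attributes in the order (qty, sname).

{(10, Ned), (23, Tai), (3, Dee), (33, Mo), (38, Quin), (4, Ned), (4, Wes), (7, Jo)}

Catalog ⋈ Part (natural join on city): {(SF, green, 22, Cal, 6), (SF, green, 22, Mo, 33), (SF, green, 22, Ned, 10), (SF, green, 22, Ned, 4), (SF, red, 23, Cal, 6), (SF, red, 23, Mo, 33), (SF, red, 23, Ned, 10), (SF, red, 23, Ned, 4)}
Filtering on sname != Cal leaves {(SF, green, 22, Mo, 33), (SF, green, 22, Ned, 10), (SF, green, 22, Ned, 4), (SF, red, 23, Mo, 33), (SF, red, 23, Ned, 10), (SF, red, 23, Ned, 4)}.
π[qty, sname]: project onto (qty, sname) (3 duplicate(s) eliminated) → {(10, Ned), (33, Mo), (4, Ned)}
Taking the union: {(10, Ned), (23, Tai), (3, Dee), (33, Mo), (38, Quin), (4, Ned), (4, Wes), (7, Jo)}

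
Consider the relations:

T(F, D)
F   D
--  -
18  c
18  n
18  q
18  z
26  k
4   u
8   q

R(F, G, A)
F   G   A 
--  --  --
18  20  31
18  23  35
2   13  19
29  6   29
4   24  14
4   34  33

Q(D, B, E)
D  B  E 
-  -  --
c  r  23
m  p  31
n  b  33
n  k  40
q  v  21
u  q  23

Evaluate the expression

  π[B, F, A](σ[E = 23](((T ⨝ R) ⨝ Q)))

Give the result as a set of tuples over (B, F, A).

{(q, 4, 14), (q, 4, 33), (r, 18, 31), (r, 18, 35)}

Natural join on F: {(18, c, 20, 31), (18, c, 23, 35), (18, n, 20, 31), (18, n, 23, 35), (18, q, 20, 31), (18, q, 23, 35), (18, z, 20, 31), (18, z, 23, 35), (4, u, 24, 14), (4, u, 34, 33)}
Natural join on D: {(18, c, 20, 31, r, 23), (18, c, 23, 35, r, 23), (18, n, 20, 31, b, 33), (18, n, 20, 31, k, 40), (18, n, 23, 35, b, 33), (18, n, 23, 35, k, 40), (18, q, 20, 31, v, 21), (18, q, 23, 35, v, 21), (4, u, 24, 14, q, 23), (4, u, 34, 33, q, 23)}
Filtering on E = 23 leaves {(18, c, 20, 31, r, 23), (18, c, 23, 35, r, 23), (4, u, 24, 14, q, 23), (4, u, 34, 33, q, 23)}.
Projecting to B, F, A: {(q, 4, 14), (q, 4, 33), (r, 18, 31), (r, 18, 35)}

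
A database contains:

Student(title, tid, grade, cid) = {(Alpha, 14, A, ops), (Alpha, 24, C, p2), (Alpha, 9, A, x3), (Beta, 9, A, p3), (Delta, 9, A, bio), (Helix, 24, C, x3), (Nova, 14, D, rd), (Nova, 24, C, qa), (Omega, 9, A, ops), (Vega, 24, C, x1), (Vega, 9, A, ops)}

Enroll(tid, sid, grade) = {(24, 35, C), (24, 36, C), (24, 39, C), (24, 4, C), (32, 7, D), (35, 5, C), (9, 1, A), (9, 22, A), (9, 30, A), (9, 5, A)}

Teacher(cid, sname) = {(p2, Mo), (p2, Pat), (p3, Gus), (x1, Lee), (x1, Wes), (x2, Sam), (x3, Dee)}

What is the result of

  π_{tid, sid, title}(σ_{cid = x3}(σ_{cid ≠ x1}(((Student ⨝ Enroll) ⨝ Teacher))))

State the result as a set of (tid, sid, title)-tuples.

{(24, 35, Helix), (24, 36, Helix), (24, 39, Helix), (24, 4, Helix), (9, 1, Alpha), (9, 22, Alpha), (9, 30, Alpha), (9, 5, Alpha)}

Natural join on tid, grade: {(Alpha, 24, C, p2, 35), (Alpha, 24, C, p2, 36), (Alpha, 24, C, p2, 39), (Alpha, 24, C, p2, 4), (Alpha, 9, A, x3, 1), (Alpha, 9, A, x3, 22), (Alpha, 9, A, x3, 30), (Alpha, 9, A, x3, 5), (Beta, 9, A, p3, 1), (Beta, 9, A, p3, 22), (Beta, 9, A, p3, 30), (Beta, 9, A, p3, 5), (Delta, 9, A, bio, 1), (Delta, 9, A, bio, 22), (Delta, 9, A, bio, 30), (Delta, 9, A, bio, 5), (Helix, 24, C, x3, 35), (Helix, 24, C, x3, 36), (Helix, 24, C, x3, 39), (Helix, 24, C, x3, 4), (Nova, 24, C, qa, 35), (Nova, 24, C, qa, 36), (Nova, 24, C, qa, 39), (Nova, 24, C, qa, 4), (Omega, 9, A, ops, 1), (Omega, 9, A, ops, 22), (Omega, 9, A, ops, 30), (Omega, 9, A, ops, 5), (Vega, 24, C, x1, 35), (Vega, 24, C, x1, 36), (Vega, 24, C, x1, 39), (Vega, 24, C, x1, 4), (Vega, 9, A, ops, 1), (Vega, 9, A, ops, 22), (Vega, 9, A, ops, 30), (Vega, 9, A, ops, 5)}
Natural join on cid: {(Alpha, 24, C, p2, 35, Mo), (Alpha, 24, C, p2, 35, Pat), (Alpha, 24, C, p2, 36, Mo), (Alpha, 24, C, p2, 36, Pat), (Alpha, 24, C, p2, 39, Mo), (Alpha, 24, C, p2, 39, Pat), (Alpha, 24, C, p2, 4, Mo), (Alpha, 24, C, p2, 4, Pat), (Alpha, 9, A, x3, 1, Dee), (Alpha, 9, A, x3, 22, Dee), (Alpha, 9, A, x3, 30, Dee), (Alpha, 9, A, x3, 5, Dee), (Beta, 9, A, p3, 1, Gus), (Beta, 9, A, p3, 22, Gus), (Beta, 9, A, p3, 30, Gus), (Beta, 9, A, p3, 5, Gus), (Helix, 24, C, x3, 35, Dee), (Helix, 24, C, x3, 36, Dee), (Helix, 24, C, x3, 39, Dee), (Helix, 24, C, x3, 4, Dee), (Vega, 24, C, x1, 35, Lee), (Vega, 24, C, x1, 35, Wes), (Vega, 24, C, x1, 36, Lee), (Vega, 24, C, x1, 36, Wes), (Vega, 24, C, x1, 39, Lee), (Vega, 24, C, x1, 39, Wes), (Vega, 24, C, x1, 4, Lee), (Vega, 24, C, x1, 4, Wes)}
Filtering on cid ≠ x1 leaves {(Alpha, 24, C, p2, 35, Mo), (Alpha, 24, C, p2, 35, Pat), (Alpha, 24, C, p2, 36, Mo), (Alpha, 24, C, p2, 36, Pat), (Alpha, 24, C, p2, 39, Mo), (Alpha, 24, C, p2, 39, Pat), (Alpha, 24, C, p2, 4, Mo), (Alpha, 24, C, p2, 4, Pat), (Alpha, 9, A, x3, 1, Dee), (Alpha, 9, A, x3, 22, Dee), (Alpha, 9, A, x3, 30, Dee), (Alpha, 9, A, x3, 5, Dee), (Beta, 9, A, p3, 1, Gus), (Beta, 9, A, p3, 22, Gus), (Beta, 9, A, p3, 30, Gus), (Beta, 9, A, p3, 5, Gus), (Helix, 24, C, x3, 35, Dee), (Helix, 24, C, x3, 36, Dee), (Helix, 24, C, x3, 39, Dee), (Helix, 24, C, x3, 4, Dee)}.
Filtering on cid = x3 leaves {(Alpha, 9, A, x3, 1, Dee), (Alpha, 9, A, x3, 22, Dee), (Alpha, 9, A, x3, 30, Dee), (Alpha, 9, A, x3, 5, Dee), (Helix, 24, C, x3, 35, Dee), (Helix, 24, C, x3, 36, Dee), (Helix, 24, C, x3, 39, Dee), (Helix, 24, C, x3, 4, Dee)}.
Keep only column(s) tid, sid, title: {(24, 35, Helix), (24, 36, Helix), (24, 39, Helix), (24, 4, Helix), (9, 1, Alpha), (9, 22, Alpha), (9, 30, Alpha), (9, 5, Alpha)}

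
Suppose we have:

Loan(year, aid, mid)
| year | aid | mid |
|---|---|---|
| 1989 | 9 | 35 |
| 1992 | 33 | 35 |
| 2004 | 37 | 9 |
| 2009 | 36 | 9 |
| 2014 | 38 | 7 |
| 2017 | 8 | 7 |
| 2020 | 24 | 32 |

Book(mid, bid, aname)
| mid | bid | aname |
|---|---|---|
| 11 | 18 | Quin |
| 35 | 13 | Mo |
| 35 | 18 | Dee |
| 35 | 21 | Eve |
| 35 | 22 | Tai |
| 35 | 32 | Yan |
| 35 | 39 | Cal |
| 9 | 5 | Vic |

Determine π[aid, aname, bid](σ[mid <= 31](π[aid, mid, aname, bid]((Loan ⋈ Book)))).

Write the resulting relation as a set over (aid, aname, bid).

{(36, Vic, 5), (37, Vic, 5)}

Joining Loan and Book on mid yields {(1989, 9, 35, 13, Mo), (1989, 9, 35, 18, Dee), (1989, 9, 35, 21, Eve), (1989, 9, 35, 22, Tai), (1989, 9, 35, 32, Yan), (1989, 9, 35, 39, Cal), (1992, 33, 35, 13, Mo), (1992, 33, 35, 18, Dee), (1992, 33, 35, 21, Eve), (1992, 33, 35, 22, Tai), (1992, 33, 35, 32, Yan), (1992, 33, 35, 39, Cal), (2004, 37, 9, 5, Vic), (2009, 36, 9, 5, Vic)}.
π_{aid, mid, aname, bid} gives {(33, 35, Cal, 39), (33, 35, Dee, 18), (33, 35, Eve, 21), (33, 35, Mo, 13), (33, 35, Tai, 22), (33, 35, Yan, 32), (36, 9, Vic, 5), (37, 9, Vic, 5), (9, 35, Cal, 39), (9, 35, Dee, 18), (9, 35, Eve, 21), (9, 35, Mo, 13), (9, 35, Tai, 22), (9, 35, Yan, 32)}.
Filtering on mid <= 31 leaves {(36, 9, Vic, 5), (37, 9, Vic, 5)}.
π_{aid, aname, bid} gives {(36, Vic, 5), (37, Vic, 5)}.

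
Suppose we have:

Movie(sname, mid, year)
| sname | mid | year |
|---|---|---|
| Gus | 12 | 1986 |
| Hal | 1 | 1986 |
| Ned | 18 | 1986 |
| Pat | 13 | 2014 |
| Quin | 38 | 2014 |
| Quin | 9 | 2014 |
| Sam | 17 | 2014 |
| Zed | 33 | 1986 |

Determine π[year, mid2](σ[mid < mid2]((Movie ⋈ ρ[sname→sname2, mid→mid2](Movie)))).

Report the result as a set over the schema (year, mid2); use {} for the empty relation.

{(1986, 12), (1986, 18), (1986, 33), (2014, 13), (2014, 17), (2014, 38)}

ρ[sname→sname2, mid→mid2]: schema becomes (sname2, mid2, year); tuples unchanged.
Natural join on year: {(Gus, 12, 1986, Gus, 12), (Gus, 12, 1986, Hal, 1), (Gus, 12, 1986, Ned, 18), (Gus, 12, 1986, Zed, 33), (Hal, 1, 1986, Gus, 12), (Hal, 1, 1986, Hal, 1), (Hal, 1, 1986, Ned, 18), (Hal, 1, 1986, Zed, 33), (Ned, 18, 1986, Gus, 12), (Ned, 18, 1986, Hal, 1), (Ned, 18, 1986, Ned, 18), (Ned, 18, 1986, Zed, 33), (Pat, 13, 2014, Pat, 13), (Pat, 13, 2014, Quin, 38), (Pat, 13, 2014, Quin, 9), (Pat, 13, 2014, Sam, 17), (Quin, 38, 2014, Pat, 13), (Quin, 38, 2014, Quin, 38), (Quin, 38, 2014, Quin, 9), (Quin, 38, 2014, Sam, 17), (Quin, 9, 2014, Pat, 13), (Quin, 9, 2014, Quin, 38), (Quin, 9, 2014, Quin, 9), (Quin, 9, 2014, Sam, 17), (Sam, 17, 2014, Pat, 13), (Sam, 17, 2014, Quin, 38), (Sam, 17, 2014, Quin, 9), (Sam, 17, 2014, Sam, 17), (Zed, 33, 1986, Gus, 12), (Zed, 33, 1986, Hal, 1), (Zed, 33, 1986, Ned, 18), (Zed, 33, 1986, Zed, 33)}
Selection mid < mid2: {(Gus, 12, 1986, Ned, 18), (Gus, 12, 1986, Zed, 33), (Hal, 1, 1986, Gus, 12), (Hal, 1, 1986, Ned, 18), (Hal, 1, 1986, Zed, 33), (Ned, 18, 1986, Zed, 33), (Pat, 13, 2014, Quin, 38), (Pat, 13, 2014, Sam, 17), (Quin, 9, 2014, Pat, 13), (Quin, 9, 2014, Quin, 38), (Quin, 9, 2014, Sam, 17), (Sam, 17, 2014, Quin, 38)}
Projecting to year, mid2 (6 duplicate(s) eliminated): {(1986, 12), (1986, 18), (1986, 33), (2014, 13), (2014, 17), (2014, 38)}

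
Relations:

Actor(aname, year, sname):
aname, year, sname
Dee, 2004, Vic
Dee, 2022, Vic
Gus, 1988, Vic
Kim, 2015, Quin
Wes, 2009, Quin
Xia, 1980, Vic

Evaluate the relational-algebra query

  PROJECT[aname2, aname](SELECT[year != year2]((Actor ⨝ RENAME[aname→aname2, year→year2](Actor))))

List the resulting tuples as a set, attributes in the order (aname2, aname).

{(Dee, Dee), (Dee, Gus), (Dee, Xia), (Gus, Dee), (Gus, Xia), (Kim, Wes), (Wes, Kim), (Xia, Dee), (Xia, Gus)}

ρ[aname→aname2, year→year2]: schema becomes (aname2, year2, sname); tuples unchanged.
Actor ⋈ RENAME[aname→aname2, year→year2](Actor) (natural join on sname): {(Dee, 2004, Vic, Dee, 2004), (Dee, 2004, Vic, Dee, 2022), (Dee, 2004, Vic, Gus, 1988), (Dee, 2004, Vic, Xia, 1980), (Dee, 2022, Vic, Dee, 2004), (Dee, 2022, Vic, Dee, 2022), (Dee, 2022, Vic, Gus, 1988), (Dee, 2022, Vic, Xia, 1980), (Gus, 1988, Vic, Dee, 2004), (Gus, 1988, Vic, Dee, 2022), (Gus, 1988, Vic, Gus, 1988), (Gus, 1988, Vic, Xia, 1980), (Kim, 2015, Quin, Kim, 2015), (Kim, 2015, Quin, Wes, 2009), (Wes, 2009, Quin, Kim, 2015), (Wes, 2009, Quin, Wes, 2009), (Xia, 1980, Vic, Dee, 2004), (Xia, 1980, Vic, Dee, 2022), (Xia, 1980, Vic, Gus, 1988), (Xia, 1980, Vic, Xia, 1980)}
σ[year != year2]: keep tuples satisfying year != year2 → {(Dee, 2004, Vic, Dee, 2022), (Dee, 2004, Vic, Gus, 1988), (Dee, 2004, Vic, Xia, 1980), (Dee, 2022, Vic, Dee, 2004), (Dee, 2022, Vic, Gus, 1988), (Dee, 2022, Vic, Xia, 1980), (Gus, 1988, Vic, Dee, 2004), (Gus, 1988, Vic, Dee, 2022), (Gus, 1988, Vic, Xia, 1980), (Kim, 2015, Quin, Wes, 2009), (Wes, 2009, Quin, Kim, 2015), (Xia, 1980, Vic, Dee, 2004), (Xia, 1980, Vic, Dee, 2022), (Xia, 1980, Vic, Gus, 1988)}
π_{aname2, aname} gives {(Dee, Dee), (Dee, Gus), (Dee, Xia), (Gus, Dee), (Gus, Xia), (Kim, Wes), (Wes, Kim), (Xia, Dee), (Xia, Gus)} (5 duplicate(s) eliminated).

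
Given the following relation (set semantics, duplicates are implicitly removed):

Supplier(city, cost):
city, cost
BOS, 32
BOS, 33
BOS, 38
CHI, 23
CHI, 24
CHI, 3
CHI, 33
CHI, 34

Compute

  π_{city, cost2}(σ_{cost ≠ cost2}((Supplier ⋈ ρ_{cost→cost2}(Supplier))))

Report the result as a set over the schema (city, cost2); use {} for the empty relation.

ρ[cost→cost2]: schema becomes (city, cost2); tuples unchanged.
Supplier ⋈ ρ_{cost→cost2}(Supplier) (natural join on city): {(BOS, 32, 32), (BOS, 32, 33), (BOS, 32, 38), (BOS, 33, 32), (BOS, 33, 33), (BOS, 33, 38), (BOS, 38, 32), (BOS, 38, 33), (BOS, 38, 38), (CHI, 23, 23), (CHI, 23, 24), (CHI, 23, 3), (CHI, 23, 33), (CHI, 23, 34), (CHI, 24, 23), (CHI, 24, 24), (CHI, 24, 3), (CHI, 24, 33), (CHI, 24, 34), (CHI, 3, 23), (CHI, 3, 24), (CHI, 3, 3), (CHI, 3, 33), (CHI, 3, 34), (CHI, 33, 23), (CHI, 33, 24), (CHI, 33, 3), (CHI, 33, 33), (CHI, 33, 34), (CHI, 34, 23), (CHI, 34, 24), (CHI, 34, 3), (CHI, 34, 33), (CHI, 34, 34)}
Apply σ_{cost ≠ cost2}; surviving tuples: {(BOS, 32, 33), (BOS, 32, 38), (BOS, 33, 32), (BOS, 33, 38), (BOS, 38, 32), (BOS, 38, 33), (CHI, 23, 24), (CHI, 23, 3), (CHI, 23, 33), (CHI, 23, 34), (CHI, 24, 23), (CHI, 24, 3), (CHI, 24, 33), (CHI, 24, 34), (CHI, 3, 23), (CHI, 3, 24), (CHI, 3, 33), (CHI, 3, 34), (CHI, 33, 23), (CHI, 33, 24), (CHI, 33, 3), (CHI, 33, 34), (CHI, 34, 23), (CHI, 34, 24), (CHI, 34, 3), (CHI, 34, 33)}
Keep only column(s) city, cost2 (18 duplicate(s) eliminated): {(BOS, 32), (BOS, 33), (BOS, 38), (CHI, 23), (CHI, 24), (CHI, 3), (CHI, 33), (CHI, 34)}

{(BOS, 32), (BOS, 33), (BOS, 38), (CHI, 23), (CHI, 24), (CHI, 3), (CHI, 33), (CHI, 34)}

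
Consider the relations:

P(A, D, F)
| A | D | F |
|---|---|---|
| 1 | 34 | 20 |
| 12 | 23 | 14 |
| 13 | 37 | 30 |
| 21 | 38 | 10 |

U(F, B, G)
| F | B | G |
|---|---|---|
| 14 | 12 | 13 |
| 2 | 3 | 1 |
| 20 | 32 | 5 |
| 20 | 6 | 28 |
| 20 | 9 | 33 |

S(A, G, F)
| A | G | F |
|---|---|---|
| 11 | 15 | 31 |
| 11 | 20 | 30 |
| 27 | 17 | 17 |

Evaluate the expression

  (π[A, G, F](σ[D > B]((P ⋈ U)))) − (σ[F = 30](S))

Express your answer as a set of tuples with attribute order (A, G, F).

Joining P and U on F yields {(1, 34, 20, 32, 5), (1, 34, 20, 6, 28), (1, 34, 20, 9, 33), (12, 23, 14, 12, 13)}.
Selection D > B: {(1, 34, 20, 32, 5), (1, 34, 20, 6, 28), (1, 34, 20, 9, 33), (12, 23, 14, 12, 13)}
π_{A, G, F} gives {(1, 28, 20), (1, 33, 20), (1, 5, 20), (12, 13, 14)}.
Selection F = 30: {(11, 20, 30)}
Set difference of the two operands is {(1, 28, 20), (1, 33, 20), (1, 5, 20), (12, 13, 14)}.

{(1, 28, 20), (1, 33, 20), (1, 5, 20), (12, 13, 14)}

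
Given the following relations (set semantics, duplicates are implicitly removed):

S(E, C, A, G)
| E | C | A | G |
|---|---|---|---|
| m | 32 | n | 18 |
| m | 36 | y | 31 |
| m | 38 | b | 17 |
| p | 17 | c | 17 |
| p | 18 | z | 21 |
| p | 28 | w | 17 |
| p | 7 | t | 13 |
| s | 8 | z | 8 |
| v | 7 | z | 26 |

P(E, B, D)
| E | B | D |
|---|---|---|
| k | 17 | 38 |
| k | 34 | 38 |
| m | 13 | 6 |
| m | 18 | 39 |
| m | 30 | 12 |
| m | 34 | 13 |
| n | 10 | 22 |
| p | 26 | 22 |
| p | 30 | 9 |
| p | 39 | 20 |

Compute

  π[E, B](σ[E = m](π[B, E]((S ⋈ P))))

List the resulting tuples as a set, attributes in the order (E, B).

{(m, 13), (m, 18), (m, 30), (m, 34)}

Natural join on E: {(m, 32, n, 18, 13, 6), (m, 32, n, 18, 18, 39), (m, 32, n, 18, 30, 12), (m, 32, n, 18, 34, 13), (m, 36, y, 31, 13, 6), (m, 36, y, 31, 18, 39), (m, 36, y, 31, 30, 12), (m, 36, y, 31, 34, 13), (m, 38, b, 17, 13, 6), (m, 38, b, 17, 18, 39), (m, 38, b, 17, 30, 12), (m, 38, b, 17, 34, 13), (p, 17, c, 17, 26, 22), (p, 17, c, 17, 30, 9), (p, 17, c, 17, 39, 20), (p, 18, z, 21, 26, 22), (p, 18, z, 21, 30, 9), (p, 18, z, 21, 39, 20), (p, 28, w, 17, 26, 22), (p, 28, w, 17, 30, 9), (p, 28, w, 17, 39, 20), (p, 7, t, 13, 26, 22), (p, 7, t, 13, 30, 9), (p, 7, t, 13, 39, 20)}
Projecting to B, E (17 duplicate(s) eliminated): {(13, m), (18, m), (26, p), (30, m), (30, p), (34, m), (39, p)}
Selection E = m: {(13, m), (18, m), (30, m), (34, m)}
Projecting to E, B: {(m, 13), (m, 18), (m, 30), (m, 34)}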